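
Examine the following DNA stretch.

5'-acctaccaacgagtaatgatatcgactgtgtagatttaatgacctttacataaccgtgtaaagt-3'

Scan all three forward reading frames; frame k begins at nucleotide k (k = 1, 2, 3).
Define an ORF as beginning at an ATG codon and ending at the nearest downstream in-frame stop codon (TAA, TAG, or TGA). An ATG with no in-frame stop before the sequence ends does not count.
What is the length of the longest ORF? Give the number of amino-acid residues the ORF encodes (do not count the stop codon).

5

Frame 1: ACC TAC CAA CGA GTA ATG ATA TCG ACT GTG TAG ATT TAA TGA CCT TTA CAT AAC CGT GTA AAG — ATG at 16, stop TAG at 31 → 18 nt.
Frame 2: CCT ACC AAC GAG TAA TGA TAT CGA CTG TGT AGA TTT AAT GAC CTT TAC ATA ACC GTG TAA AGT — no ATG→stop ORF.
Frame 3: CTA CCA ACG AGT AAT GAT ATC GAC TGT GTA GAT TTA ATG ACC TTT ACA TAA CCG TGT AAA — ATG at 39, stop TAA at 51 → 15 nt.
Longest: frame 1, positions 16–33, 18 nt = 6 codons = 5 aa. → 5 amino acids.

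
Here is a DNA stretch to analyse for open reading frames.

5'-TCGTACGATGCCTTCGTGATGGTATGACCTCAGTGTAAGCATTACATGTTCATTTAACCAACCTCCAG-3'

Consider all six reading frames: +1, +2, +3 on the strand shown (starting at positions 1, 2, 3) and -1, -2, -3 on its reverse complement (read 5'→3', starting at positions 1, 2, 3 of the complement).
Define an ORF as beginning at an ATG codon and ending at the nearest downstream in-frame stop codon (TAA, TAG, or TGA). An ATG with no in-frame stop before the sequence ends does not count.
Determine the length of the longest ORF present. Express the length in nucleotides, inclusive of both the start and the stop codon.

Reverse complement (5'→3'): CTGGAGGTTGGTTAAATGAACATGTAATGCTTACACTGAGGTCATACCATCACGAAGGCATCGTACGA
Frame +1: TCG TAC GAT GCC TTC GTG ATG GTA TGA CCT CAG TGT AAG CAT TAC ATG TTC ATT TAA CCA ACC TCC — ATG at 19, stop TGA at 25 → 9 nt; ATG at 46, stop TAA at 55 → 12 nt.
Frame +2: CGT ACG ATG CCT TCG TGA TGG TAT GAC CTC AGT GTA AGC ATT ACA TGT TCA TTT AAC CAA CCT CCA — ATG at 8, stop TGA at 17 → 12 nt.
Frame +3: GTA CGA TGC CTT CGT GAT GGT ATG ACC TCA GTG TAA GCA TTA CAT GTT CAT TTA ACC AAC CTC CAG — ATG at 24, stop TAA at 36 → 15 nt.
Frame -1: CTG GAG GTT GGT TAA ATG AAC ATG TAA TGC TTA CAC TGA GGT CAT ACC ATC ACG AAG GCA TCG TAC — ATG at 16, stop TAA at 25 → 12 nt; ATG at 22, stop TAA at 25 → 6 nt.
Frame -2: TGG AGG TTG GTT AAA TGA ACA TGT AAT GCT TAC ACT GAG GTC ATA CCA TCA CGA AGG CAT CGT ACG — no ATG→stop ORF.
Frame -3: GGA GGT TGG TTA AAT GAA CAT GTA ATG CTT ACA CTG AGG TCA TAC CAT CAC GAA GGC ATC GTA CGA — no ATG→stop ORF.
Longest: frame +3, positions 24–38, 15 nt = 5 codons = 4 aa. → 15 nucleotides.

15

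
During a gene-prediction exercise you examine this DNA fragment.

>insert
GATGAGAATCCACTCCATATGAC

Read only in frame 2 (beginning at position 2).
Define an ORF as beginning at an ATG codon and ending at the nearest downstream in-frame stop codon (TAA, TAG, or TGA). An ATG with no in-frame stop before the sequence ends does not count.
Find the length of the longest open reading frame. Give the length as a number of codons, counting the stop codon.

Frame 2: ATG AGA ATC CAC TCC ATA TGA — ATG at 2, stop TGA at 20 → 21 nt.
Longest: frame 2, positions 2–22, 21 nt = 7 codons = 6 aa. → 7 codons.

7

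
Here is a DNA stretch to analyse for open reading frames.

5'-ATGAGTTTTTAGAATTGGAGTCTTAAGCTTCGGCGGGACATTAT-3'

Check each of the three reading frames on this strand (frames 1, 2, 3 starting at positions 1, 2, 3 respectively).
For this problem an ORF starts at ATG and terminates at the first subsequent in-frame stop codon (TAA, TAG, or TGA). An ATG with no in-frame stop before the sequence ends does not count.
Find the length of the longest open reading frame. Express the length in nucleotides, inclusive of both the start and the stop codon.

Frame 1: ATG AGT TTT TAG AAT TGG AGT CTT AAG CTT CGG CGG GAC ATT — ATG at 1, stop TAG at 10 → 12 nt.
Frame 2: TGA GTT TTT AGA ATT GGA GTC TTA AGC TTC GGC GGG ACA TTA — no ATG→stop ORF.
Frame 3: GAG TTT TTA GAA TTG GAG TCT TAA GCT TCG GCG GGA CAT TAT — no ATG→stop ORF.
Longest: frame 1, positions 1–12, 12 nt = 4 codons = 3 aa. → 12 nucleotides.

12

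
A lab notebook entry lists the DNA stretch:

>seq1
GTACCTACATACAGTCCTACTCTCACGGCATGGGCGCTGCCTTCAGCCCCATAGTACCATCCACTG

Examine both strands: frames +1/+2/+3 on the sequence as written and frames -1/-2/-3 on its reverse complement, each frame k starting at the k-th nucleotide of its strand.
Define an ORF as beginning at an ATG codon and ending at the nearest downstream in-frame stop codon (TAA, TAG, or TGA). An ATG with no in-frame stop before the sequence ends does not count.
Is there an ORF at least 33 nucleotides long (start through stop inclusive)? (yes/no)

Reverse complement (5'→3'): CAGTGGATGGTACTATGGGGCTGAAGGCAGCGCCCATGCCGTGAGAGTAGGACTGTATGTAGGTAC
Frame +1: GTA CCT ACA TAC AGT CCT ACT CTC ACG GCA TGG GCG CTG CCT TCA GCC CCA TAG TAC CAT CCA CTG — no ATG→stop ORF.
Frame +2: TAC CTA CAT ACA GTC CTA CTC TCA CGG CAT GGG CGC TGC CTT CAG CCC CAT AGT ACC ATC CAC — no ATG→stop ORF.
Frame +3: ACC TAC ATA CAG TCC TAC TCT CAC GGC ATG GGC GCT GCC TTC AGC CCC ATA GTA CCA TCC ACT — no ATG→stop ORF.
Frame -1: CAG TGG ATG GTA CTA TGG GGC TGA AGG CAG CGC CCA TGC CGT GAG AGT AGG ACT GTA TGT AGG TAC — ATG at 7, stop TGA at 22 → 18 nt.
Frame -2: AGT GGA TGG TAC TAT GGG GCT GAA GGC AGC GCC CAT GCC GTG AGA GTA GGA CTG TAT GTA GGT — no ATG→stop ORF.
Frame -3: GTG GAT GGT ACT ATG GGG CTG AAG GCA GCG CCC ATG CCG TGA GAG TAG GAC TGT ATG TAG GTA — ATG at 15, stop TGA at 42 → 30 nt; ATG at 36, stop TGA at 42 → 9 nt; ATG at 57, stop TAG at 60 → 6 nt.
Largest ORF found is 30 nucleotides < 33, so no.

no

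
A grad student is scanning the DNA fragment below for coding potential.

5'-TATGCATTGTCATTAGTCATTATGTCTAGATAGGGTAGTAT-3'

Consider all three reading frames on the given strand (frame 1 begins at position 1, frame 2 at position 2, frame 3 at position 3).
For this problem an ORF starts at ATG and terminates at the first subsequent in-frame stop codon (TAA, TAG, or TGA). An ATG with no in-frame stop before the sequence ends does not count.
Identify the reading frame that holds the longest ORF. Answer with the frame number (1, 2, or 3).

Frame 1: TAT GCA TTG TCA TTA GTC ATT ATG TCT AGA TAG GGT AGT — ATG at 22, stop TAG at 31 → 12 nt.
Frame 2: ATG CAT TGT CAT TAG TCA TTA TGT CTA GAT AGG GTA GTA — ATG at 2, stop TAG at 14 → 15 nt.
Frame 3: TGC ATT GTC ATT AGT CAT TAT GTC TAG ATA GGG TAG TAT — no ATG→stop ORF.
Longest ORF is 15 nt in frame 2 (positions 2–16).

2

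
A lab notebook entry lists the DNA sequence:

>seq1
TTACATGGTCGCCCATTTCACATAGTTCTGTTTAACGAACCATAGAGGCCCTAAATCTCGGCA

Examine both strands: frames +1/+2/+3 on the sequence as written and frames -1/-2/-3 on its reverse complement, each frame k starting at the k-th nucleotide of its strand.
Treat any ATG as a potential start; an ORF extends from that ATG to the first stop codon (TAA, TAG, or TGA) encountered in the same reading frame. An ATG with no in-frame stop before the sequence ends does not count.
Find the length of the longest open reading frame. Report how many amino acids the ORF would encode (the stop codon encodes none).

Reverse complement (5'→3'): TGCCGAGATTTAGGGCCTCTATGGTTCGTTAAACAGAACTATGTGAAATGGGCGACCATGTAA
Frame +1: TTA CAT GGT CGC CCA TTT CAC ATA GTT CTG TTT AAC GAA CCA TAG AGG CCC TAA ATC TCG GCA — no ATG→stop ORF.
Frame +2: TAC ATG GTC GCC CAT TTC ACA TAG TTC TGT TTA ACG AAC CAT AGA GGC CCT AAA TCT CGG — ATG at 5, stop TAG at 23 → 21 nt.
Frame +3: ACA TGG TCG CCC ATT TCA CAT AGT TCT GTT TAA CGA ACC ATA GAG GCC CTA AAT CTC GGC — no ATG→stop ORF.
Frame -1: TGC CGA GAT TTA GGG CCT CTA TGG TTC GTT AAA CAG AAC TAT GTG AAA TGG GCG ACC ATG TAA — ATG at 58, stop TAA at 61 → 6 nt.
Frame -2: GCC GAG ATT TAG GGC CTC TAT GGT TCG TTA AAC AGA ACT ATG TGA AAT GGG CGA CCA TGT — ATG at 41, stop TGA at 44 → 6 nt.
Frame -3: CCG AGA TTT AGG GCC TCT ATG GTT CGT TAA ACA GAA CTA TGT GAA ATG GGC GAC CAT GTA — ATG at 21, stop TAA at 30 → 12 nt.
Longest: frame +2, positions 5–25, 21 nt = 7 codons = 6 aa. → 6 amino acids.

6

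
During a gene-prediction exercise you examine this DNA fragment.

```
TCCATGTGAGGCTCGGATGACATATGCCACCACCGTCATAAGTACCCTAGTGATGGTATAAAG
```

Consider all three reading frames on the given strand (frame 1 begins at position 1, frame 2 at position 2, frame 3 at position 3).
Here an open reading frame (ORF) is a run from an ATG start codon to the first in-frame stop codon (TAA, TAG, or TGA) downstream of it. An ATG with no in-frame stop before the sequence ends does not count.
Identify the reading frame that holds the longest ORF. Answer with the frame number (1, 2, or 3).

2

Frame 1: TCC ATG TGA GGC TCG GAT GAC ATA TGC CAC CAC CGT CAT AAG TAC CCT AGT GAT GGT ATA AAG — ATG at 4, stop TGA at 7 → 6 nt.
Frame 2: CCA TGT GAG GCT CGG ATG ACA TAT GCC ACC ACC GTC ATA AGT ACC CTA GTG ATG GTA TAA — ATG at 17, stop TAA at 59 → 45 nt; ATG at 53, stop TAA at 59 → 9 nt.
Frame 3: CAT GTG AGG CTC GGA TGA CAT ATG CCA CCA CCG TCA TAA GTA CCC TAG TGA TGG TAT AAA — ATG at 24, stop TAA at 39 → 18 nt.
Longest ORF is 45 nt in frame 2 (positions 17–61).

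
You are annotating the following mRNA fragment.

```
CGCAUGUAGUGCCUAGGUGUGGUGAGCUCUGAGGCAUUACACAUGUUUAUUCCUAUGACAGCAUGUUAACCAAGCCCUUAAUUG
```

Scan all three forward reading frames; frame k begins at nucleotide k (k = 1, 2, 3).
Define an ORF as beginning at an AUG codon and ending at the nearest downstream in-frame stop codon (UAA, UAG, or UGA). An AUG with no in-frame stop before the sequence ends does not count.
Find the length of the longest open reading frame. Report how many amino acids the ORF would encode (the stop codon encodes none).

Frame 1: CGC AUG UAG UGC CUA GGU GUG GUG AGC UCU GAG GCA UUA CAC AUG UUU AUU CCU AUG ACA GCA UGU UAA CCA AGC CCU UAA UUG — AUG at 4, stop UAG at 7 → 6 nt; AUG at 43, stop UAA at 67 → 27 nt; AUG at 55, stop UAA at 67 → 15 nt.
Frame 2: GCA UGU AGU GCC UAG GUG UGG UGA GCU CUG AGG CAU UAC ACA UGU UUA UUC CUA UGA CAG CAU GUU AAC CAA GCC CUU AAU — no AUG→stop ORF.
Frame 3: CAU GUA GUG CCU AGG UGU GGU GAG CUC UGA GGC AUU ACA CAU GUU UAU UCC UAU GAC AGC AUG UUA ACC AAG CCC UUA AUU — no AUG→stop ORF.
Longest: frame 1, positions 43–69, 27 nt = 9 codons = 8 aa. → 8 amino acids.

8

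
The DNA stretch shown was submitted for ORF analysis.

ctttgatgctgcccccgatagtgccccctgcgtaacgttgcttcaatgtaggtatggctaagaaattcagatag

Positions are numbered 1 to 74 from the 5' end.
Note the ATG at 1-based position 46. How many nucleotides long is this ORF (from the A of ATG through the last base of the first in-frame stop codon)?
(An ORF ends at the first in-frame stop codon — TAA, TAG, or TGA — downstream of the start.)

Codons from position 46: ATG (46–48), TAG (49–51).
TAG is the first in-frame stop; ORF spans 46–51, 6 nucleotides.

6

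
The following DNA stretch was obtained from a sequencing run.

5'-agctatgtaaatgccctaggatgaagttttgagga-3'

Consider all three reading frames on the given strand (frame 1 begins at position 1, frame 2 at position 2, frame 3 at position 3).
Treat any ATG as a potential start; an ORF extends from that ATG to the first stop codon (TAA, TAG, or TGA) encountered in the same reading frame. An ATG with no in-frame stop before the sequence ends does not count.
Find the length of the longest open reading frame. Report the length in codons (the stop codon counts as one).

Frame 1: AGC TAT GTA AAT GCC CTA GGA TGA AGT TTT GAG — no ATG→stop ORF.
Frame 2: GCT ATG TAA ATG CCC TAG GAT GAA GTT TTG AGG — ATG at 5, stop TAA at 8 → 6 nt; ATG at 11, stop TAG at 17 → 9 nt.
Frame 3: CTA TGT AAA TGC CCT AGG ATG AAG TTT TGA GGA — ATG at 21, stop TGA at 30 → 12 nt.
Longest: frame 3, positions 21–32, 12 nt = 4 codons = 3 aa. → 4 codons.

4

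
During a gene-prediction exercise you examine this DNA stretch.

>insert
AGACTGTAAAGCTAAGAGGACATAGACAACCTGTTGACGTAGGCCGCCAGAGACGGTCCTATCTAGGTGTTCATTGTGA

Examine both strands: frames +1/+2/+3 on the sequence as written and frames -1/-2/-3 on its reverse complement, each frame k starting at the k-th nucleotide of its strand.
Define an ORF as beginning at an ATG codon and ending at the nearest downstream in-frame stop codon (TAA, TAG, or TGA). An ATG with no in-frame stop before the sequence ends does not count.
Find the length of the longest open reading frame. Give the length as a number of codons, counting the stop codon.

Reverse complement (5'→3'): TCACAATGAACACCTAGATAGGACCGTCTCTGGCGGCCTACGTCAACAGGTTGTCTATGTCCTCTTAGCTTTACAGTCT
Frame +1: AGA CTG TAA AGC TAA GAG GAC ATA GAC AAC CTG TTG ACG TAG GCC GCC AGA GAC GGT CCT ATC TAG GTG TTC ATT GTG — no ATG→stop ORF.
Frame +2: GAC TGT AAA GCT AAG AGG ACA TAG ACA ACC TGT TGA CGT AGG CCG CCA GAG ACG GTC CTA TCT AGG TGT TCA TTG TGA — no ATG→stop ORF.
Frame +3: ACT GTA AAG CTA AGA GGA CAT AGA CAA CCT GTT GAC GTA GGC CGC CAG AGA CGG TCC TAT CTA GGT GTT CAT TGT — no ATG→stop ORF.
Frame -1: TCA CAA TGA ACA CCT AGA TAG GAC CGT CTC TGG CGG CCT ACG TCA ACA GGT TGT CTA TGT CCT CTT AGC TTT ACA GTC — no ATG→stop ORF.
Frame -2: CAC AAT GAA CAC CTA GAT AGG ACC GTC TCT GGC GGC CTA CGT CAA CAG GTT GTC TAT GTC CTC TTA GCT TTA CAG TCT — no ATG→stop ORF.
Frame -3: ACA ATG AAC ACC TAG ATA GGA CCG TCT CTG GCG GCC TAC GTC AAC AGG TTG TCT ATG TCC TCT TAG CTT TAC AGT — ATG at 6, stop TAG at 15 → 12 nt; ATG at 57, stop TAG at 66 → 12 nt.
Longest: frame -3, positions 6–17, 12 nt = 4 codons = 3 aa. → 4 codons.

4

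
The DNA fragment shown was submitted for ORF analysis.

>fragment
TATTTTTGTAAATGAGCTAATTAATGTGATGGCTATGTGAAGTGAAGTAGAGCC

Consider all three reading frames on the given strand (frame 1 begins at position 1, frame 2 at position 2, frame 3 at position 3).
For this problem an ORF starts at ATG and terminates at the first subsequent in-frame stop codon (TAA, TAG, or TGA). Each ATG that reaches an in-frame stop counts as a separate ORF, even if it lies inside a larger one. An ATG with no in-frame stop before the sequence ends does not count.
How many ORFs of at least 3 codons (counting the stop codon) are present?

2

Frame 1: TAT TTT TGT AAA TGA GCT AAT TAA TGT GAT GGC TAT GTG AAG TGA AGT AGA GCC — no ATG→stop ORF.
Frame 2: ATT TTT GTA AAT GAG CTA ATT AAT GTG ATG GCT ATG TGA AGT GAA GTA GAG — ATG at 29, stop TGA at 38 → 12 nt; ATG at 35, stop TGA at 38 → 6 nt.
Frame 3: TTT TTG TAA ATG AGC TAA TTA ATG TGA TGG CTA TGT GAA GTG AAG TAG AGC — ATG at 12, stop TAA at 18 → 9 nt; ATG at 24, stop TGA at 27 → 6 nt.
ORFs ≥ 3 codons: frame 2 29–40 (4 codons), frame 3 12–20 (3 codons). Count = 2.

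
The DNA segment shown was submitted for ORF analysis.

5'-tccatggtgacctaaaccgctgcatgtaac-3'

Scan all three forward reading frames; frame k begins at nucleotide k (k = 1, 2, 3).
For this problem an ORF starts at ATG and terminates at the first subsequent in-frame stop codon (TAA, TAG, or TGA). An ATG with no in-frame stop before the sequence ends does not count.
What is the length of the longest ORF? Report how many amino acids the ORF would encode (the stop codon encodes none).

3

Frame 1: TCC ATG GTG ACC TAA ACC GCT GCA TGT AAC — ATG at 4, stop TAA at 13 → 12 nt.
Frame 2: CCA TGG TGA CCT AAA CCG CTG CAT GTA — no ATG→stop ORF.
Frame 3: CAT GGT GAC CTA AAC CGC TGC ATG TAA — ATG at 24, stop TAA at 27 → 6 nt.
Longest: frame 1, positions 4–15, 12 nt = 4 codons = 3 aa. → 3 amino acids.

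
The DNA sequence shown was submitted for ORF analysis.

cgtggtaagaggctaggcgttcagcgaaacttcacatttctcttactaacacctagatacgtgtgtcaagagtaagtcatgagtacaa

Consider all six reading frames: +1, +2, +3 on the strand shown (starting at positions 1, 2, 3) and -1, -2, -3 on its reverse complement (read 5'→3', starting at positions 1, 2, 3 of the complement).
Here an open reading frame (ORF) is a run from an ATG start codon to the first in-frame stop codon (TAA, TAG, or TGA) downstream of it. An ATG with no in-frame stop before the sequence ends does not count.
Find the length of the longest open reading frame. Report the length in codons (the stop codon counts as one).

Reverse complement (5'→3'): TTGTACTCATGACTTACTCTTGACACACGTATCTAGGTGTTAGTAAGAGAAATGTGAAGTTTCGCTGAACGCCTAGCCTCTTACCACG
Frame +1: CGT GGT AAG AGG CTA GGC GTT CAG CGA AAC TTC ACA TTT CTC TTA CTA ACA CCT AGA TAC GTG TGT CAA GAG TAA GTC ATG AGT ACA — no ATG→stop ORF.
Frame +2: GTG GTA AGA GGC TAG GCG TTC AGC GAA ACT TCA CAT TTC TCT TAC TAA CAC CTA GAT ACG TGT GTC AAG AGT AAG TCA TGA GTA CAA — no ATG→stop ORF.
Frame +3: TGG TAA GAG GCT AGG CGT TCA GCG AAA CTT CAC ATT TCT CTT ACT AAC ACC TAG ATA CGT GTG TCA AGA GTA AGT CAT GAG TAC — no ATG→stop ORF.
Frame -1: TTG TAC TCA TGA CTT ACT CTT GAC ACA CGT ATC TAG GTG TTA GTA AGA GAA ATG TGA AGT TTC GCT GAA CGC CTA GCC TCT TAC CAC — ATG at 52, stop TGA at 55 → 6 nt.
Frame -2: TGT ACT CAT GAC TTA CTC TTG ACA CAC GTA TCT AGG TGT TAG TAA GAG AAA TGT GAA GTT TCG CTG AAC GCC TAG CCT CTT ACC ACG — no ATG→stop ORF.
Frame -3: GTA CTC ATG ACT TAC TCT TGA CAC ACG TAT CTA GGT GTT AGT AAG AGA AAT GTG AAG TTT CGC TGA ACG CCT AGC CTC TTA CCA — ATG at 9, stop TGA at 21 → 15 nt.
Longest: frame -3, positions 9–23, 15 nt = 5 codons = 4 aa. → 5 codons.

5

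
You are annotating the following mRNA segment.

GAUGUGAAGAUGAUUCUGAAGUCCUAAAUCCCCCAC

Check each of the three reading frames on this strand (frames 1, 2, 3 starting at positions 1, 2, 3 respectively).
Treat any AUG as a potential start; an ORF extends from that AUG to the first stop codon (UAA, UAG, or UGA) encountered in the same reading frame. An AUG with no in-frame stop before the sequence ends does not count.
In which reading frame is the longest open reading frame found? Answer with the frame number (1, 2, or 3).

Frame 1: GAU GUG AAG AUG AUU CUG AAG UCC UAA AUC CCC CAC — AUG at 10, stop UAA at 25 → 18 nt.
Frame 2: AUG UGA AGA UGA UUC UGA AGU CCU AAA UCC CCC — AUG at 2, stop UGA at 5 → 6 nt.
Frame 3: UGU GAA GAU GAU UCU GAA GUC CUA AAU CCC CCA — no AUG→stop ORF.
Longest ORF is 18 nt in frame 1 (positions 10–27).

1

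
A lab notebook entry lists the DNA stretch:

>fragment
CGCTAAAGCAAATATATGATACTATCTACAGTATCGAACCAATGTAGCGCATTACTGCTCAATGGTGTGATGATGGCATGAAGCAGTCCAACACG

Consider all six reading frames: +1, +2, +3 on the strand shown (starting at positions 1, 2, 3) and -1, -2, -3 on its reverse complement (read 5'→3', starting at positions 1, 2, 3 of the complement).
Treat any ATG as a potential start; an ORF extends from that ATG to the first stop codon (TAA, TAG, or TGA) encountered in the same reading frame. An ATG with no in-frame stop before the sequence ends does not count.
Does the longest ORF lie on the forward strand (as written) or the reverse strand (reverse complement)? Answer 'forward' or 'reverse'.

Reverse complement (5'→3'): CGTGTTGGACTGCTTCATGCCATCATCACACCATTGAGCAGTAATGCGCTACATTGGTTCGATACTGTAGATAGTATCATATATTTGCTTTAGCG
Frame +1: CGC TAA AGC AAA TAT ATG ATA CTA TCT ACA GTA TCG AAC CAA TGT AGC GCA TTA CTG CTC AAT GGT GTG ATG ATG GCA TGA AGC AGT CCA ACA — ATG at 16, stop TGA at 79 → 66 nt; ATG at 70, stop TGA at 79 → 12 nt; ATG at 73, stop TGA at 79 → 9 nt.
Frame +2: GCT AAA GCA AAT ATA TGA TAC TAT CTA CAG TAT CGA ACC AAT GTA GCG CAT TAC TGC TCA ATG GTG TGA TGA TGG CAT GAA GCA GTC CAA CAC — ATG at 62, stop TGA at 68 → 9 nt.
Frame +3: CTA AAG CAA ATA TAT GAT ACT ATC TAC AGT ATC GAA CCA ATG TAG CGC ATT ACT GCT CAA TGG TGT GAT GAT GGC ATG AAG CAG TCC AAC ACG — ATG at 42, stop TAG at 45 → 6 nt.
Frame -1: CGT GTT GGA CTG CTT CAT GCC ATC ATC ACA CCA TTG AGC AGT AAT GCG CTA CAT TGG TTC GAT ACT GTA GAT AGT ATC ATA TAT TTG CTT TAG — no ATG→stop ORF.
Frame -2: GTG TTG GAC TGC TTC ATG CCA TCA TCA CAC CAT TGA GCA GTA ATG CGC TAC ATT GGT TCG ATA CTG TAG ATA GTA TCA TAT ATT TGC TTT AGC — ATG at 17, stop TGA at 35 → 21 nt; ATG at 44, stop TAG at 68 → 27 nt.
Frame -3: TGT TGG ACT GCT TCA TGC CAT CAT CAC ACC ATT GAG CAG TAA TGC GCT ACA TTG GTT CGA TAC TGT AGA TAG TAT CAT ATA TTT GCT TTA GCG — no ATG→stop ORF.
Forward-strand max 66 nt; reverse-strand max 27 nt. The forward strand has the longer ORF.

forward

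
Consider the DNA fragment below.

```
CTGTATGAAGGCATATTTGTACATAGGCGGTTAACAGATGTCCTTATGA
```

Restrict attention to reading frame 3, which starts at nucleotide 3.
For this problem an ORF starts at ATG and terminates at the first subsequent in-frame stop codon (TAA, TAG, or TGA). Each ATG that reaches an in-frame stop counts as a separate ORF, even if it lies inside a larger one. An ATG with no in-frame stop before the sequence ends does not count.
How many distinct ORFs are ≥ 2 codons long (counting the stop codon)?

Frame 3: GTA TGA AGG CAT ATT TGT ACA TAG GCG GTT AAC AGA TGT CCT TAT — no ATG→stop ORF.
No ORF reaches 2 codons. Count = 0.

0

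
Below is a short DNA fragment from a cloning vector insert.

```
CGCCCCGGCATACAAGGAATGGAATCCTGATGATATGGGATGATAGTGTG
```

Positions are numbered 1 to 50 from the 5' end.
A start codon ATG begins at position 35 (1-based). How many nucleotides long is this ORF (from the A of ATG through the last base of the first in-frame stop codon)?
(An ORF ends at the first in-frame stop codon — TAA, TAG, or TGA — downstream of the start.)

9

Codons from position 35: ATG (35–37), GGA (38–40), TGA (41–43).
TGA is the first in-frame stop; ORF spans 35–43, 9 nucleotides.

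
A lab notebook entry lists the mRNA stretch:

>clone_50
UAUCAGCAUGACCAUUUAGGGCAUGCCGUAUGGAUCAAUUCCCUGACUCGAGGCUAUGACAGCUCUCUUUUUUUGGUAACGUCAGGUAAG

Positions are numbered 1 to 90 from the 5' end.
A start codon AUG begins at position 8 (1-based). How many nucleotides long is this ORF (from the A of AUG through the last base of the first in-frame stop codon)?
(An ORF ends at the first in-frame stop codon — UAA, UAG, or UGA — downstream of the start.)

12

Codons from position 8: AUG (8–10), ACC (11–13), AUU (14–16), UAG (17–19).
UAG is the first in-frame stop; ORF spans 8–19, 12 nucleotides.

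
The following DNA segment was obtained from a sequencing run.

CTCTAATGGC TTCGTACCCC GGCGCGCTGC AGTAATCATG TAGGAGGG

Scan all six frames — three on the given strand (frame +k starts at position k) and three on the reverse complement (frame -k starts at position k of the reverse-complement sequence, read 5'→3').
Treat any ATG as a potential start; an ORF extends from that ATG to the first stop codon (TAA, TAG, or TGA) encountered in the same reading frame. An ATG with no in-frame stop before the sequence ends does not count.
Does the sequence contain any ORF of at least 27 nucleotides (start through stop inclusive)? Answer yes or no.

yes

Reverse complement (5'→3'): CCCTCCTACATGATTACTGCAGCGCGCCGGGGTACGAAGCCATTAGAG
Frame +1: CTC TAA TGG CTT CGT ACC CCG GCG CGC TGC AGT AAT CAT GTA GGA GGG — no ATG→stop ORF.
Frame +2: TCT AAT GGC TTC GTA CCC CGG CGC GCT GCA GTA ATC ATG TAG GAG — ATG at 38, stop TAG at 41 → 6 nt.
Frame +3: CTA ATG GCT TCG TAC CCC GGC GCG CTG CAG TAA TCA TGT AGG AGG — ATG at 6, stop TAA at 33 → 30 nt.
Frame -1: CCC TCC TAC ATG ATT ACT GCA GCG CGC CGG GGT ACG AAG CCA TTA GAG — no ATG→stop ORF.
Frame -2: CCT CCT ACA TGA TTA CTG CAG CGC GCC GGG GTA CGA AGC CAT TAG — no ATG→stop ORF.
Frame -3: CTC CTA CAT GAT TAC TGC AGC GCG CCG GGG TAC GAA GCC ATT AGA — no ATG→stop ORF.
Frame +3 has an ORF of 30 nucleotides (positions 6–35) ≥ 27, so yes.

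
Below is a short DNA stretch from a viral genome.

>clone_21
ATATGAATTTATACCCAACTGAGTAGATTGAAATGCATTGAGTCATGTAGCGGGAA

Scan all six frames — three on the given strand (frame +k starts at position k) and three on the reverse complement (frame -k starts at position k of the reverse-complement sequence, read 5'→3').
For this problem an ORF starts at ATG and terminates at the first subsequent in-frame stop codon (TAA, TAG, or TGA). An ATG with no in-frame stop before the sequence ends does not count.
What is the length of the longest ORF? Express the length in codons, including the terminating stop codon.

10

Reverse complement (5'→3'): TTCCCGCTACATGACTCAATGCATTTCAATCTACTCAGTTGGGTATAAATTCATAT
Frame +1: ATA TGA ATT TAT ACC CAA CTG AGT AGA TTG AAA TGC ATT GAG TCA TGT AGC GGG — no ATG→stop ORF.
Frame +2: TAT GAA TTT ATA CCC AAC TGA GTA GAT TGA AAT GCA TTG AGT CAT GTA GCG GGA — no ATG→stop ORF.
Frame +3: ATG AAT TTA TAC CCA ACT GAG TAG ATT GAA ATG CAT TGA GTC ATG TAG CGG GAA — ATG at 3, stop TAG at 24 → 24 nt; ATG at 33, stop TGA at 39 → 9 nt; ATG at 45, stop TAG at 48 → 6 nt.
Frame -1: TTC CCG CTA CAT GAC TCA ATG CAT TTC AAT CTA CTC AGT TGG GTA TAA ATT CAT — ATG at 19, stop TAA at 46 → 30 nt.
Frame -2: TCC CGC TAC ATG ACT CAA TGC ATT TCA ATC TAC TCA GTT GGG TAT AAA TTC ATA — no ATG→stop ORF.
Frame -3: CCC GCT ACA TGA CTC AAT GCA TTT CAA TCT ACT CAG TTG GGT ATA AAT TCA TAT — no ATG→stop ORF.
Longest: frame -1, positions 19–48, 30 nt = 10 codons = 9 aa. → 10 codons.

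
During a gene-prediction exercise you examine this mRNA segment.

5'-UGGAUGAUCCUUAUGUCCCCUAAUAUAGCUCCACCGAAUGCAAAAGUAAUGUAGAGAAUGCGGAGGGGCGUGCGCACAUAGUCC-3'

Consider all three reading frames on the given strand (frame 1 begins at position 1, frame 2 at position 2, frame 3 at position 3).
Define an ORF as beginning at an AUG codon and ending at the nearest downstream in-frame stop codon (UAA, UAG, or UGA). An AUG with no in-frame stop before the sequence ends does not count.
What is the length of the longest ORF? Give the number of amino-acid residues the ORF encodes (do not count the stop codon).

16

Frame 1: UGG AUG AUC CUU AUG UCC CCU AAU AUA GCU CCA CCG AAU GCA AAA GUA AUG UAG AGA AUG CGG AGG GGC GUG CGC ACA UAG UCC — AUG at 4, stop UAG at 52 → 51 nt; AUG at 13, stop UAG at 52 → 42 nt; AUG at 49, stop UAG at 52 → 6 nt; AUG at 58, stop UAG at 79 → 24 nt.
Frame 2: GGA UGA UCC UUA UGU CCC CUA AUA UAG CUC CAC CGA AUG CAA AAG UAA UGU AGA GAA UGC GGA GGG GCG UGC GCA CAU AGU — AUG at 38, stop UAA at 47 → 12 nt.
Frame 3: GAU GAU CCU UAU GUC CCC UAA UAU AGC UCC ACC GAA UGC AAA AGU AAU GUA GAG AAU GCG GAG GGG CGU GCG CAC AUA GUC — no AUG→stop ORF.
Longest: frame 1, positions 4–54, 51 nt = 17 codons = 16 aa. → 16 amino acids.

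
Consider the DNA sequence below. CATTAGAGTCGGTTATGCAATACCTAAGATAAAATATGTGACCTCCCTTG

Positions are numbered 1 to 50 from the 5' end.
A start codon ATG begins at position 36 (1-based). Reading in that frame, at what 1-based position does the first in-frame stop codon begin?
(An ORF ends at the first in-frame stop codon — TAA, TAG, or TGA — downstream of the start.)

Codons from position 36: ATG (36–38), TGA (39–41).
TGA is a stop codon; it begins at position 39.

39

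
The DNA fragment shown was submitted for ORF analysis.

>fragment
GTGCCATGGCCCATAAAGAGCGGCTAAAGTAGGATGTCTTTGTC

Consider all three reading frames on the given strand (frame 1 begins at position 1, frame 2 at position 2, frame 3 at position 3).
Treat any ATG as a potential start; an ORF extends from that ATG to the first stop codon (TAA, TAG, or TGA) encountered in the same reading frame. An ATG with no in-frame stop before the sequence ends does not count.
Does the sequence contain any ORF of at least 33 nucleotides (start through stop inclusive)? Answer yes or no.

no

Frame 1: GTG CCA TGG CCC ATA AAG AGC GGC TAA AGT AGG ATG TCT TTG — no ATG→stop ORF.
Frame 2: TGC CAT GGC CCA TAA AGA GCG GCT AAA GTA GGA TGT CTT TGT — no ATG→stop ORF.
Frame 3: GCC ATG GCC CAT AAA GAG CGG CTA AAG TAG GAT GTC TTT GTC — ATG at 6, stop TAG at 30 → 27 nt.
Largest ORF found is 27 nucleotides < 33, so no.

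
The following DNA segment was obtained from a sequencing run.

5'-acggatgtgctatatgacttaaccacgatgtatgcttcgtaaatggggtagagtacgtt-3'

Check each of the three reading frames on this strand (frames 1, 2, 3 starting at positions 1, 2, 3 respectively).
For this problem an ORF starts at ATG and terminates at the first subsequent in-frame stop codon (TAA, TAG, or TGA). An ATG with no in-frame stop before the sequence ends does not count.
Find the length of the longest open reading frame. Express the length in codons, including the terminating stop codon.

6

Frame 1: ACG GAT GTG CTA TAT GAC TTA ACC ACG ATG TAT GCT TCG TAA ATG GGG TAG AGT ACG — ATG at 28, stop TAA at 40 → 15 nt; ATG at 43, stop TAG at 49 → 9 nt.
Frame 2: CGG ATG TGC TAT ATG ACT TAA CCA CGA TGT ATG CTT CGT AAA TGG GGT AGA GTA CGT — ATG at 5, stop TAA at 20 → 18 nt; ATG at 14, stop TAA at 20 → 9 nt.
Frame 3: GGA TGT GCT ATA TGA CTT AAC CAC GAT GTA TGC TTC GTA AAT GGG GTA GAG TAC GTT — no ATG→stop ORF.
Longest: frame 2, positions 5–22, 18 nt = 6 codons = 5 aa. → 6 codons.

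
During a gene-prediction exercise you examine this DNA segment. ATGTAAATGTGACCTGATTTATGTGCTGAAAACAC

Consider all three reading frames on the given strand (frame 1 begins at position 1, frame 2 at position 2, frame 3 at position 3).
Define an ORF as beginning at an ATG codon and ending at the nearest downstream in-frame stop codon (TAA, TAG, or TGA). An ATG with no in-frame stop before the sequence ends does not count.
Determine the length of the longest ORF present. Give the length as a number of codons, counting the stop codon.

Frame 1: ATG TAA ATG TGA CCT GAT TTA TGT GCT GAA AAC — ATG at 1, stop TAA at 4 → 6 nt; ATG at 7, stop TGA at 10 → 6 nt.
Frame 2: TGT AAA TGT GAC CTG ATT TAT GTG CTG AAA ACA — no ATG→stop ORF.
Frame 3: GTA AAT GTG ACC TGA TTT ATG TGC TGA AAA CAC — ATG at 21, stop TGA at 27 → 9 nt.
Longest: frame 3, positions 21–29, 9 nt = 3 codons = 2 aa. → 3 codons.

3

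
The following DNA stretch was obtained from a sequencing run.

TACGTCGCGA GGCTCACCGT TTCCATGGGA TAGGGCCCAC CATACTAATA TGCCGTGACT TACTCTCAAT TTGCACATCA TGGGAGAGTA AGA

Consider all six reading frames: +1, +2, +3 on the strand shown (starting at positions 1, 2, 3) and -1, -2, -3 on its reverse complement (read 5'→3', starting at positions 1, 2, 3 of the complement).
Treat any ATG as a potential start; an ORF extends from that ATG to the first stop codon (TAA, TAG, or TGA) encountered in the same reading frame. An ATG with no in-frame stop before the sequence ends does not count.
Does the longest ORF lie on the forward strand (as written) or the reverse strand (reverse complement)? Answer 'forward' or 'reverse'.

Reverse complement (5'→3'): TCTTACTCTCCCATGATGTGCAAATTGAGAGTAAGTCACGGCATATTAGTATGGTGGGCCCTATCCCATGGAAACGGTGAGCCTCGCGACGTA
Frame +1: TAC GTC GCG AGG CTC ACC GTT TCC ATG GGA TAG GGC CCA CCA TAC TAA TAT GCC GTG ACT TAC TCT CAA TTT GCA CAT CAT GGG AGA GTA AGA — ATG at 25, stop TAG at 31 → 9 nt.
Frame +2: ACG TCG CGA GGC TCA CCG TTT CCA TGG GAT AGG GCC CAC CAT ACT AAT ATG CCG TGA CTT ACT CTC AAT TTG CAC ATC ATG GGA GAG TAA — ATG at 50, stop TGA at 56 → 9 nt; ATG at 80, stop TAA at 89 → 12 nt.
Frame +3: CGT CGC GAG GCT CAC CGT TTC CAT GGG ATA GGG CCC ACC ATA CTA ATA TGC CGT GAC TTA CTC TCA ATT TGC ACA TCA TGG GAG AGT AAG — no ATG→stop ORF.
Frame -1: TCT TAC TCT CCC ATG ATG TGC AAA TTG AGA GTA AGT CAC GGC ATA TTA GTA TGG TGG GCC CTA TCC CAT GGA AAC GGT GAG CCT CGC GAC GTA — no ATG→stop ORF.
Frame -2: CTT ACT CTC CCA TGA TGT GCA AAT TGA GAG TAA GTC ACG GCA TAT TAG TAT GGT GGG CCC TAT CCC ATG GAA ACG GTG AGC CTC GCG ACG — no ATG→stop ORF.
Frame -3: TTA CTC TCC CAT GAT GTG CAA ATT GAG AGT AAG TCA CGG CAT ATT AGT ATG GTG GGC CCT ATC CCA TGG AAA CGG TGA GCC TCG CGA CGT — ATG at 51, stop TGA at 78 → 30 nt.
Forward-strand max 12 nt; reverse-strand max 30 nt. The reverse strand has the longer ORF.

reverse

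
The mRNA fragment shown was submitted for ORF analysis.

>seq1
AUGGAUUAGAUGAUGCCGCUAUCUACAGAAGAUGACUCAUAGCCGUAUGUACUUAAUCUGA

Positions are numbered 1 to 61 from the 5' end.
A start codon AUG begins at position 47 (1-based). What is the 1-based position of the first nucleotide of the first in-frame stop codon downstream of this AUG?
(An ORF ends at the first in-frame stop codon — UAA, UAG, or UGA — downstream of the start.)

Codons from position 47: AUG (47–49), UAC (50–52), UUA (53–55), AUC (56–58), UGA (59–61).
UGA is a stop codon; it begins at position 59.

59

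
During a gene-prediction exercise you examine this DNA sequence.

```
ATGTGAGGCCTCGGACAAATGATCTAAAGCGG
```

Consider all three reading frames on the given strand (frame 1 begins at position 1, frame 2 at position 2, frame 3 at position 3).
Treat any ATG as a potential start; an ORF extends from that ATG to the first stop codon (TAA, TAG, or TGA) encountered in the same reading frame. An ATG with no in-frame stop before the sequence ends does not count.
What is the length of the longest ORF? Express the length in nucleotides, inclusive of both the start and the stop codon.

Frame 1: ATG TGA GGC CTC GGA CAA ATG ATC TAA AGC — ATG at 1, stop TGA at 4 → 6 nt; ATG at 19, stop TAA at 25 → 9 nt.
Frame 2: TGT GAG GCC TCG GAC AAA TGA TCT AAA GCG — no ATG→stop ORF.
Frame 3: GTG AGG CCT CGG ACA AAT GAT CTA AAG CGG — no ATG→stop ORF.
Longest: frame 1, positions 19–27, 9 nt = 3 codons = 2 aa. → 9 nucleotides.

9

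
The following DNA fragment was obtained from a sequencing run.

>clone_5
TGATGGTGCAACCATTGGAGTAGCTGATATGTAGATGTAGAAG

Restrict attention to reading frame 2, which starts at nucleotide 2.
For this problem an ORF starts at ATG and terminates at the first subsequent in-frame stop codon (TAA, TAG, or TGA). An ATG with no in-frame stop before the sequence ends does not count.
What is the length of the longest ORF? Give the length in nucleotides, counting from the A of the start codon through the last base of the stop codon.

Frame 2: GAT GGT GCA ACC ATT GGA GTA GCT GAT ATG TAG ATG TAG AAG — ATG at 29, stop TAG at 32 → 6 nt; ATG at 35, stop TAG at 38 → 6 nt.
Longest: frame 2, positions 29–34, 6 nt = 2 codons = 1 aa. → 6 nucleotides.

6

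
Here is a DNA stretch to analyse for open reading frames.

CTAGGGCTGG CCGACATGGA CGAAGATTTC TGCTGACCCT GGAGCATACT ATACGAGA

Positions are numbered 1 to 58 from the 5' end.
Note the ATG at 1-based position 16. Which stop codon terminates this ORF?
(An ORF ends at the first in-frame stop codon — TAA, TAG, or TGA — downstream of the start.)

TGA

Codons from position 16: ATG (16–18), GAC (19–21), GAA (22–24), GAT (25–27), TTC (28–30), TGC (31–33), TGA (34–36).
The first in-frame stop codon is TGA.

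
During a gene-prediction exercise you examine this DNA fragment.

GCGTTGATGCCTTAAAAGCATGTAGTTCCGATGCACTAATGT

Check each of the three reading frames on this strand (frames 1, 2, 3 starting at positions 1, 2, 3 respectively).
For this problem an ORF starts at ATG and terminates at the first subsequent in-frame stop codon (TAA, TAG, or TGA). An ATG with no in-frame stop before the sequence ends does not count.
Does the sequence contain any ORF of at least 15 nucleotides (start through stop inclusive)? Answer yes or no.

no

Frame 1: GCG TTG ATG CCT TAA AAG CAT GTA GTT CCG ATG CAC TAA TGT — ATG at 7, stop TAA at 13 → 9 nt; ATG at 31, stop TAA at 37 → 9 nt.
Frame 2: CGT TGA TGC CTT AAA AGC ATG TAG TTC CGA TGC ACT AAT — ATG at 20, stop TAG at 23 → 6 nt.
Frame 3: GTT GAT GCC TTA AAA GCA TGT AGT TCC GAT GCA CTA ATG — no ATG→stop ORF.
Largest ORF found is 9 nucleotides < 15, so no.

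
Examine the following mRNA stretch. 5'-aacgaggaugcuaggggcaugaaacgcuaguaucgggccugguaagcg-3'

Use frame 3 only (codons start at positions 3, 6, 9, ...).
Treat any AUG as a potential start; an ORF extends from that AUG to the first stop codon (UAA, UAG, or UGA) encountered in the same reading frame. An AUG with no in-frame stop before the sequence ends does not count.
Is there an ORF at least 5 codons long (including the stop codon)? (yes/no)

no

Frame 3: CGA GGA UGC UAG GGG CAU GAA ACG CUA GUA UCG GGC CUG GUA AGC — no AUG→stop ORF.
Largest ORF found is 0 codons < 5, so no.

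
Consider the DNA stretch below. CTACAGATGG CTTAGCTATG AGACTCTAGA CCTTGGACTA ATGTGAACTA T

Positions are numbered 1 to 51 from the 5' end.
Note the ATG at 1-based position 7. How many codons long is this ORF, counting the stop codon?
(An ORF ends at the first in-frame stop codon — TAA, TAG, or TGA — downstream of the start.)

Codons from position 7: ATG (7–9), GCT (10–12), TAG (13–15).
TAG is the first in-frame stop; that's 3 codons including the stop.

3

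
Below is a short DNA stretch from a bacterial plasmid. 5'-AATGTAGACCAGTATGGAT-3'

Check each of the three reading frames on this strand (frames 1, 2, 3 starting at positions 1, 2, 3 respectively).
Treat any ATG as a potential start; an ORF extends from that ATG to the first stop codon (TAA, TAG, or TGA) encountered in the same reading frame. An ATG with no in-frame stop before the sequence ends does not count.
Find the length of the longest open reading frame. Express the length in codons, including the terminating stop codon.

2

Frame 1: AAT GTA GAC CAG TAT GGA — no ATG→stop ORF.
Frame 2: ATG TAG ACC AGT ATG GAT — ATG at 2, stop TAG at 5 → 6 nt.
Frame 3: TGT AGA CCA GTA TGG — no ATG→stop ORF.
Longest: frame 2, positions 2–7, 6 nt = 2 codons = 1 aa. → 2 codons.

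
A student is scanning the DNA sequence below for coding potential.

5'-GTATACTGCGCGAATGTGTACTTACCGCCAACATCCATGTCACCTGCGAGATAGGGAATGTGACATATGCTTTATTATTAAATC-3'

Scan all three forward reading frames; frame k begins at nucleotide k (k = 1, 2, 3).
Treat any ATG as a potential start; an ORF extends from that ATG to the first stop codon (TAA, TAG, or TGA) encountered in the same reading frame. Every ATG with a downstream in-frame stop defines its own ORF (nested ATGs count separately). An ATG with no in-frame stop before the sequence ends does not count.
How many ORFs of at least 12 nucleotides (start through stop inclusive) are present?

2

Frame 1: GTA TAC TGC GCG AAT GTG TAC TTA CCG CCA ACA TCC ATG TCA CCT GCG AGA TAG GGA ATG TGA CAT ATG CTT TAT TAT TAA ATC — ATG at 37, stop TAG at 52 → 18 nt; ATG at 58, stop TGA at 61 → 6 nt; ATG at 67, stop TAA at 79 → 15 nt.
Frame 2: TAT ACT GCG CGA ATG TGT ACT TAC CGC CAA CAT CCA TGT CAC CTG CGA GAT AGG GAA TGT GAC ATA TGC TTT ATT ATT AAA — no ATG→stop ORF.
Frame 3: ATA CTG CGC GAA TGT GTA CTT ACC GCC AAC ATC CAT GTC ACC TGC GAG ATA GGG AAT GTG ACA TAT GCT TTA TTA TTA AAT — no ATG→stop ORF.
ORFs ≥ 12 nucleotides: frame 1 37–54 (18 nucleotides), frame 1 67–81 (15 nucleotides). Count = 2.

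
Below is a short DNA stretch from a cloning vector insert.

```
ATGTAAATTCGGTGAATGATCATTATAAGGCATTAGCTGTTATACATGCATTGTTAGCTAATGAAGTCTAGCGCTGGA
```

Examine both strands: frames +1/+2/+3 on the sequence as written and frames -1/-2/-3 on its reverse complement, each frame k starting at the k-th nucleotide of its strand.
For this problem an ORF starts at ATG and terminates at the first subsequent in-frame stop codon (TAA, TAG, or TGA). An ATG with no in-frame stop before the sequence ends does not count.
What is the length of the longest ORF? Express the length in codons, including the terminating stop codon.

7

Reverse complement (5'→3'): TCCAGCGCTAGACTTCATTAGCTAACAATGCATGTATAACAGCTAATGCCTTATAATGATCATTCACCGAATTTACAT
Frame +1: ATG TAA ATT CGG TGA ATG ATC ATT ATA AGG CAT TAG CTG TTA TAC ATG CAT TGT TAG CTA ATG AAG TCT AGC GCT GGA — ATG at 1, stop TAA at 4 → 6 nt; ATG at 16, stop TAG at 34 → 21 nt; ATG at 46, stop TAG at 55 → 12 nt.
Frame +2: TGT AAA TTC GGT GAA TGA TCA TTA TAA GGC ATT AGC TGT TAT ACA TGC ATT GTT AGC TAA TGA AGT CTA GCG CTG — no ATG→stop ORF.
Frame +3: GTA AAT TCG GTG AAT GAT CAT TAT AAG GCA TTA GCT GTT ATA CAT GCA TTG TTA GCT AAT GAA GTC TAG CGC TGG — no ATG→stop ORF.
Frame -1: TCC AGC GCT AGA CTT CAT TAG CTA ACA ATG CAT GTA TAA CAG CTA ATG CCT TAT AAT GAT CAT TCA CCG AAT TTA CAT — ATG at 28, stop TAA at 37 → 12 nt.
Frame -2: CCA GCG CTA GAC TTC ATT AGC TAA CAA TGC ATG TAT AAC AGC TAA TGC CTT ATA ATG ATC ATT CAC CGA ATT TAC — ATG at 32, stop TAA at 44 → 15 nt.
Frame -3: CAG CGC TAG ACT TCA TTA GCT AAC AAT GCA TGT ATA ACA GCT AAT GCC TTA TAA TGA TCA TTC ACC GAA TTT ACA — no ATG→stop ORF.
Longest: frame +1, positions 16–36, 21 nt = 7 codons = 6 aa. → 7 codons.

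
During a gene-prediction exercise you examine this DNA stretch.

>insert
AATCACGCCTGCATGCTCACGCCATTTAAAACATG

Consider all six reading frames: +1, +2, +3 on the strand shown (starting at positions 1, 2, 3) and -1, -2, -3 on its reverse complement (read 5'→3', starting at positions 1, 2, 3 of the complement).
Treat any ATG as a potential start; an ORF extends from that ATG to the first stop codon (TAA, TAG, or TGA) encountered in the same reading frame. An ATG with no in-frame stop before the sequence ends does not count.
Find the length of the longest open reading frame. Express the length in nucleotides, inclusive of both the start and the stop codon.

Reverse complement (5'→3'): CATGTTTTAAATGGCGTGAGCATGCAGGCGTGATT
Frame +1: AAT CAC GCC TGC ATG CTC ACG CCA TTT AAA ACA — no ATG→stop ORF.
Frame +2: ATC ACG CCT GCA TGC TCA CGC CAT TTA AAA CAT — no ATG→stop ORF.
Frame +3: TCA CGC CTG CAT GCT CAC GCC ATT TAA AAC ATG — no ATG→stop ORF.
Frame -1: CAT GTT TTA AAT GGC GTG AGC ATG CAG GCG TGA — ATG at 22, stop TGA at 31 → 12 nt.
Frame -2: ATG TTT TAA ATG GCG TGA GCA TGC AGG CGT GAT — ATG at 2, stop TAA at 8 → 9 nt; ATG at 11, stop TGA at 17 → 9 nt.
Frame -3: TGT TTT AAA TGG CGT GAG CAT GCA GGC GTG ATT — no ATG→stop ORF.
Longest: frame -1, positions 22–33, 12 nt = 4 codons = 3 aa. → 12 nucleotides.

12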